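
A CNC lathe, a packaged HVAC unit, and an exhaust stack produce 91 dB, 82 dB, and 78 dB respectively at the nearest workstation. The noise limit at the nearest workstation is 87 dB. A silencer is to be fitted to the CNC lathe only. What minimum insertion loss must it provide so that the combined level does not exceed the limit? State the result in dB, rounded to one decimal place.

6.5 dB

The untreated sources together contribute 10^(82/10) + 10^(78/10) = 2.216e+08, i.e. 83.46 dB.
To meet 87 dB overall, the treated CNC lathe may contribute at most 10^(87/10) − 2.216e+08 = 2.796e+08, i.e. 84.47 dB.
Required insertion loss = 91 − 84.47 = 6.53 dB.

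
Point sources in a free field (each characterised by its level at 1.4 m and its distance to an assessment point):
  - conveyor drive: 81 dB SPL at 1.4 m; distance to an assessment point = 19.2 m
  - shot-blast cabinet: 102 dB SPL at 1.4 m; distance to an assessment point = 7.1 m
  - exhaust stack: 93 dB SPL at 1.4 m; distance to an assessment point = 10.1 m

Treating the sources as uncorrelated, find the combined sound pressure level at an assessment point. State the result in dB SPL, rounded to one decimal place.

88.2 dB SPL

Propagate each source to the receiver with L = L_ref − 20·log₁₀(r/r_ref), then add intensities.
conveyor drive: 81 − 20·log₁₀(19.2/1.4) = 81 − 22.74 = 58.26 dB SPL.
shot-blast cabinet: 102 − 20·log₁₀(7.1/1.4) = 102 − 14.10 = 87.90 dB SPL.
exhaust stack: 93 − 20·log₁₀(10.1/1.4) = 93 − 17.16 = 75.84 dB SPL.
Σ 10^(L/10) = 6.552e+08 → L_total = 10·log₁₀(6.552e+08) = 88.16 dB SPL.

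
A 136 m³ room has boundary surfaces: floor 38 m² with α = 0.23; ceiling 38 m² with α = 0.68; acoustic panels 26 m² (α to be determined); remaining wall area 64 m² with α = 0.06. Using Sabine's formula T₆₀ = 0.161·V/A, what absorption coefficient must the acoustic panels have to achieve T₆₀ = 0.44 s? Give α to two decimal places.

Required total absorption A = 0.161·136/0.44 = 49.76 m².
Absorption from the other surfaces = 38·0.23 + 38·0.68 + 64·0.06 = 38.42 m², so the acoustic panels must supply 11.34 m² over 26 m².
α = 11.34/26 = 0.436.

0.44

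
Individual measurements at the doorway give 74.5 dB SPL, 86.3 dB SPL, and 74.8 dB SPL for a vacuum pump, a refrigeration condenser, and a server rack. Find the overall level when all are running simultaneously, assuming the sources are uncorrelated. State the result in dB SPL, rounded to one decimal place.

Incoherent sources combine by intensity addition: L_total = 10·log₁₀(Σ 10^(L_i/10)).
Σ 10^(L/10) = 10^(74.5/10) + 10^(86.3/10) + 10^(74.8/10) = 4.850e+08.
L_total = 10·log₁₀(4.850e+08) = 86.86 dB SPL.

86.9 dB SPL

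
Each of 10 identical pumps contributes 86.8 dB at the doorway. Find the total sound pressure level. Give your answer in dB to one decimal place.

96.8 dB

L_total = L₁ + 10·log₁₀ N for N identical incoherent sources.
L_total = 86.8 + 10·log₁₀(10) = 86.8 + 10.000 = 96.80 dB.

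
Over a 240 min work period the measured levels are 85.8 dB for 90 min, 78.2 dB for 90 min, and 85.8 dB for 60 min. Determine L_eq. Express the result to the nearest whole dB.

84 dB

The energy average is taken in the linear domain: L_eq = 10·log₁₀[(Σ tᵢ·10^(Lᵢ/10))/T], T = 240 min.
Σ tᵢ·10^(Lᵢ/10) = 90·10^(85.8/10) + 90·10^(78.2/10) + 60·10^(85.8/10) = 6.297e+10.
L_eq = 10·log₁₀(6.297e+10/240) = 84.19 dB.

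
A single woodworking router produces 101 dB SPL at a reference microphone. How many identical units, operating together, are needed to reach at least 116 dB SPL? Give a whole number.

32

N identical sources give L₁ + 10·log₁₀ N, so require 10·log₁₀ N ≥ 116 − 101 = 15.0 dB.
N ≥ 10^(15.0/10) = 31.623, so N = 32.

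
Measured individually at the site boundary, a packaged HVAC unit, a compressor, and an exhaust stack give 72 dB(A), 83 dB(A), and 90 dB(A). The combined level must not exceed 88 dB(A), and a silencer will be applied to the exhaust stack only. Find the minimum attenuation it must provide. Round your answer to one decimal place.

Everything except the exhaust stack sums to 10^(72/10) + 10^(83/10) = 2.154e+08 in linear terms, 83.33 dB(A).
To meet 88 dB(A) overall, the treated exhaust stack may contribute at most 10^(88/10) − 2.154e+08 = 4.156e+08, i.e. 86.19 dB(A).
So the exhaust stack must be reduced from 90 to 86.19 dB(A): IL = 3.81 dB.

3.8 dB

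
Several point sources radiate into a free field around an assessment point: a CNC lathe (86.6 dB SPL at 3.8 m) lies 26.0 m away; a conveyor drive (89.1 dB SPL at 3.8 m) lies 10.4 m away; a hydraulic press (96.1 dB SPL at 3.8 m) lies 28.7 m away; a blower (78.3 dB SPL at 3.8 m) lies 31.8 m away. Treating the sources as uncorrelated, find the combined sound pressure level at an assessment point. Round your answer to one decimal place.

82.8 dB SPL

Propagate each source to the receiver with L = L_ref − 20·log₁₀(r/r_ref), then add intensities.
CNC lathe: 86.6 − 20·log₁₀(26.0/3.8) = 86.6 − 16.70 = 69.90 dB SPL.
conveyor drive: 89.1 − 20·log₁₀(10.4/3.8) = 89.1 − 8.74 = 80.36 dB SPL.
hydraulic press: 96.1 − 20·log₁₀(28.7/3.8) = 96.1 − 17.56 = 78.54 dB SPL.
blower: 78.3 − 20·log₁₀(31.8/3.8) = 78.3 − 18.45 = 59.85 dB SPL.
Σ 10^(L/10) = 1.907e+08 → L_total = 10·log₁₀(1.907e+08) = 82.80 dB SPL.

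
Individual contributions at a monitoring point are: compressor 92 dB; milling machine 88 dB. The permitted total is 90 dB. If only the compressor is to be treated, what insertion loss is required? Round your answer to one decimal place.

6.3 dB

The untreated sources together contribute 10^(88/10) = 6.310e+08, i.e. 88.00 dB.
The limit corresponds to 10^(90/10) = 1.000e+09; subtracting the fixed part leaves 3.690e+08 for the compressor, i.e. 85.67 dB.
So the compressor must be reduced from 92 to 85.67 dB: IL = 6.33 dB.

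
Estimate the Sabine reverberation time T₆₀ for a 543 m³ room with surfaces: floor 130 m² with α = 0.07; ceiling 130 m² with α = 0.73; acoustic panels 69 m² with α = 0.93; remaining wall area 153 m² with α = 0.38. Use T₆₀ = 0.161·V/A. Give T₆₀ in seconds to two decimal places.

A = Σ Sᵢαᵢ = 130·0.07 + 130·0.73 + 69·0.93 + 153·0.38 = 226.31 m².
T₆₀ = 0.161·V/A = 0.161·543/226.31 = 0.386 s.

0.39 s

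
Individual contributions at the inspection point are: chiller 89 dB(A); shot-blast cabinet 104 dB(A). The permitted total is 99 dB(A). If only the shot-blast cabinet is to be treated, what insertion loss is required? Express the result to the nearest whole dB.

5 dB

Fixed contribution from the other source: Σ 10^(L/10) = 10^(89/10) = 7.943e+08 (89.00 dB(A)).
The limit corresponds to 10^(99/10) = 7.943e+09; subtracting the fixed part leaves 7.149e+09 for the shot-blast cabinet, i.e. 98.54 dB(A).
So the shot-blast cabinet must be reduced from 104 to 98.54 dB(A): IL = 5.46 dB.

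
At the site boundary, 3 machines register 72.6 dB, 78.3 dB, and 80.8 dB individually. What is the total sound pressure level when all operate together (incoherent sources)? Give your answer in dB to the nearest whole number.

For uncorrelated sources the intensities add, so convert each level to linear form, sum, and take 10·log₁₀ of the total.
Σ 10^(L/10) = 10^(72.6/10) + 10^(78.3/10) + 10^(80.8/10) = 2.060e+08.
L_total = 10·log₁₀(2.060e+08) = 83.14 dB.

83 dB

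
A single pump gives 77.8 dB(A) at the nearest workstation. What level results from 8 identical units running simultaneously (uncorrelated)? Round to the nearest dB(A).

87 dB(A)

With 8 equal, uncorrelated contributions the intensity is 8× that of one unit, giving a rise of 10·log₁₀ 8.
L_total = 77.8 + 10·log₁₀(8) = 77.8 + 9.031 = 86.83 dB(A).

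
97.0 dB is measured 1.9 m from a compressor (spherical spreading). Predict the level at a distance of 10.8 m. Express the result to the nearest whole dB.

82 dB

Spherical spreading from a point source gives a 20·log₁₀(r₂/r₁) drop.
L₂ = 97.0 − 20·log₁₀(10.8/1.9) = 97.0 − 15.093 = 81.91 dB.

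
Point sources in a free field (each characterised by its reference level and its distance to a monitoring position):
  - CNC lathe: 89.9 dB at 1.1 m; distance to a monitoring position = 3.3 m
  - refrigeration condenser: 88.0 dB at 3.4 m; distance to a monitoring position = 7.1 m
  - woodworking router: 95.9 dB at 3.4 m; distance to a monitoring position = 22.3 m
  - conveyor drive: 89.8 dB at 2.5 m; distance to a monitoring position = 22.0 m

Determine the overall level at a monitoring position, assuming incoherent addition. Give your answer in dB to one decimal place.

Propagate each source to the receiver with L = L_ref − 20·log₁₀(r/r_ref), then add intensities.
CNC lathe: 89.9 − 20·log₁₀(3.3/1.1) = 89.9 − 9.54 = 80.36 dB.
refrigeration condenser: 88.0 − 20·log₁₀(7.1/3.4) = 88.0 − 6.40 = 81.60 dB.
woodworking router: 95.9 − 20·log₁₀(22.3/3.4) = 95.9 − 16.34 = 79.56 dB.
conveyor drive: 89.8 − 20·log₁₀(22.0/2.5) = 89.8 − 18.89 = 70.91 dB.
Σ 10^(L/10) = 3.560e+08 → L_total = 10·log₁₀(3.560e+08) = 85.52 dB.

85.5 dB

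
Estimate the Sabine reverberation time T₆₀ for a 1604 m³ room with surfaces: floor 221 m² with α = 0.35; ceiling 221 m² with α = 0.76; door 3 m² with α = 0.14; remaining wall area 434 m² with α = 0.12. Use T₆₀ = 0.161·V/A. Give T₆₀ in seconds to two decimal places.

0.87 s

Total absorption A = 221·0.35 + 221·0.76 + 3·0.14 + 434·0.12 = 297.81 m² sabins.
T₆₀ = 0.161 × 1604 / 297.81 = 0.867 s.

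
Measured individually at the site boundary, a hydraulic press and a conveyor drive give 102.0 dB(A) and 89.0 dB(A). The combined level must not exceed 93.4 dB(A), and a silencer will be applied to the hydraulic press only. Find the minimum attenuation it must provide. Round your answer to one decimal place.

The untreated sources together contribute 10^(89.0/10) = 7.943e+08, i.e. 89.00 dB(A).
The limit corresponds to 10^(93.4/10) = 2.188e+09; subtracting the fixed part leaves 1.393e+09 for the hydraulic press, i.e. 91.44 dB(A).
So the hydraulic press must be reduced from 102.0 to 91.44 dB(A): IL = 10.56 dB.

10.6 dB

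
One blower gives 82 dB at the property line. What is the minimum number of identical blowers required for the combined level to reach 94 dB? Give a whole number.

Need L₁ + 10·log₁₀ N ≥ 94, i.e. log₁₀ N ≥ 1.20.
N ≥ 10^(12.0/10) = 15.849, so N = 16.

16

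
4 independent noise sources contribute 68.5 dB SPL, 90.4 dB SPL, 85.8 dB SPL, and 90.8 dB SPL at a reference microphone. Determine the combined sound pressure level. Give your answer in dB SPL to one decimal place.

94.3 dB SPL

Incoherent sources combine by intensity addition: L_total = 10·log₁₀(Σ 10^(L_i/10)).
Σ 10^(L/10) = 10^(68.5/10) + 10^(90.4/10) + 10^(85.8/10) + 10^(90.8/10) = 2.686e+09.
L_total = 10·log₁₀(2.686e+09) = 94.29 dB SPL.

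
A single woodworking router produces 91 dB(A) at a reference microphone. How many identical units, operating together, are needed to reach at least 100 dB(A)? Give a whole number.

The shortfall is 100 − 91 = 9.0 dB, and N units add 10·log₁₀ N, so need 10·log₁₀ N ≥ 9.0.
N ≥ 10^(9.0/10) = 7.943, so N = 8.

8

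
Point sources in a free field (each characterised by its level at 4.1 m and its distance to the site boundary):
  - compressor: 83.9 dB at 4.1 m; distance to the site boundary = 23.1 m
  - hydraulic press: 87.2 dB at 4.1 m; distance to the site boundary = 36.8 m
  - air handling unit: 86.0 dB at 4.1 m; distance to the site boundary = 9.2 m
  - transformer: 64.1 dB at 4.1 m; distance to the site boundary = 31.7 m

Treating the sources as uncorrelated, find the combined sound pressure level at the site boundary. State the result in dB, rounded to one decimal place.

79.7 dB

First find each source's level at the receiver (point-source: −20·log₁₀(r/r_ref)), then combine on an intensity basis.
compressor: 83.9 − 20·log₁₀(23.1/4.1) = 83.9 − 15.02 = 68.88 dB.
hydraulic press: 87.2 − 20·log₁₀(36.8/4.1) = 87.2 − 19.06 = 68.14 dB.
air handling unit: 86.0 − 20·log₁₀(9.2/4.1) = 86.0 − 7.02 = 78.98 dB.
transformer: 64.1 − 20·log₁₀(31.7/4.1) = 64.1 − 17.77 = 46.33 dB.
Σ 10^(L/10) = 9.336e+07 → L_total = 10·log₁₀(9.336e+07) = 79.70 dB.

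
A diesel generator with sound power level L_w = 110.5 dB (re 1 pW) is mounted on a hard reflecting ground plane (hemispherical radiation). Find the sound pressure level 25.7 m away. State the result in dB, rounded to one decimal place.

The power spreads over a hemisphere of area 2π·r², so L_p = L_w − 10·log₁₀(2π·r²).
2π·r² = 4150 m², 10·log₁₀ of that is 36.180 dB.
L_p = 110.5 − 36.180 = 74.32 dB.

74.3 dB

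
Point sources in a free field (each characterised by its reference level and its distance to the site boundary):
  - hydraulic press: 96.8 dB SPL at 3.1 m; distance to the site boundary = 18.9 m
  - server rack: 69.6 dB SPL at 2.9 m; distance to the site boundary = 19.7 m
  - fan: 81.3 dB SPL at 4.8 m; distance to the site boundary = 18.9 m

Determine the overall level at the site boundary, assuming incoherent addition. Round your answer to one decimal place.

Apply inverse-square spreading to bring every level to the receiver, then sum 10^(L/10).
hydraulic press: 96.8 − 20·log₁₀(18.9/3.1) = 96.8 − 15.70 = 81.10 dB SPL.
server rack: 69.6 − 20·log₁₀(19.7/2.9) = 69.6 − 16.64 = 52.96 dB SPL.
fan: 81.3 − 20·log₁₀(18.9/4.8) = 81.3 − 11.90 = 69.40 dB SPL.
Σ 10^(L/10) = 1.377e+08 → L_total = 10·log₁₀(1.377e+08) = 81.39 dB SPL.

81.4 dB SPL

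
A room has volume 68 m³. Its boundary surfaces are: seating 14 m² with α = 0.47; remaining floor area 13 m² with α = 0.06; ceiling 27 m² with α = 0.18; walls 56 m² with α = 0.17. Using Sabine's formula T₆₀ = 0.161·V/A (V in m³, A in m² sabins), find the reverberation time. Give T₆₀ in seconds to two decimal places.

0.50 s

A = Σ Sᵢαᵢ = 14·0.47 + 13·0.06 + 27·0.18 + 56·0.17 = 21.74 m².
T₆₀ = 0.161·V/A = 0.161·68/21.74 = 0.504 s.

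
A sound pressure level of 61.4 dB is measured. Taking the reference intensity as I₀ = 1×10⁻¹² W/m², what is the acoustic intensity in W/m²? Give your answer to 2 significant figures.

1.4e-06 W/m²

I = I₀·10^(L/10) = 10⁻¹² × 10^(61.4/10) = 10^(-5.860).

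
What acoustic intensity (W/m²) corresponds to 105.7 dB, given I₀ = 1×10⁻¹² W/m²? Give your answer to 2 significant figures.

0.037 W/m²

I = I₀·10^(L/10) = 10⁻¹² × 10^(105.7/10) = 10^(-1.430).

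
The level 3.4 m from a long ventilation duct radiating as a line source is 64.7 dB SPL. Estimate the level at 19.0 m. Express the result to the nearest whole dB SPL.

57 dB SPL

Cylindrical spreading from a line source gives a 10·log₁₀(r₂/r₁) drop.
L₂ = 64.7 − 10·log₁₀(19.0/3.4) = 64.7 − 7.473 = 57.23 dB SPL.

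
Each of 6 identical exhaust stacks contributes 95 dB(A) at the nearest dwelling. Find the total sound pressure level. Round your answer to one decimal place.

102.8 dB(A)

With 6 equal, uncorrelated contributions the intensity is 6× that of one unit, giving a rise of 10·log₁₀ 6.
L_total = 95 + 10·log₁₀(6) = 95 + 7.782 = 102.78 dB(A).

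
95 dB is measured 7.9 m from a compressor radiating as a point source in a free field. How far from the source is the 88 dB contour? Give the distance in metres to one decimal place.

Point-source spreading drops the level by 20·log₁₀(r₂/r₁); inverting, r₂/r₁ = 10^(ΔL/20).
r₂ = 7.9·10^((95−88)/20) = 7.9·10^(7.0/20) = 17.69 m.

17.7 m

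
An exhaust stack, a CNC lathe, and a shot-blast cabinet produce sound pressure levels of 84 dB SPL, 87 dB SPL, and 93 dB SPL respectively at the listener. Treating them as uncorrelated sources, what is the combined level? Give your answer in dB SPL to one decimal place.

94.4 dB SPL

For uncorrelated sources the intensities add, so convert each level to linear form, sum, and take 10·log₁₀ of the total.
Σ 10^(L/10) = 10^(84/10) + 10^(87/10) + 10^(93/10) = 2.748e+09.
L_total = 10·log₁₀(2.748e+09) = 94.39 dB SPL.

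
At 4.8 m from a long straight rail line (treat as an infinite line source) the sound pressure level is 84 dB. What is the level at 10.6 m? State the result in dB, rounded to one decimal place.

Line-source attenuation: ΔL = 10·log₁₀(r₂/r₁) = 10·log₁₀(10.6/4.8) = 3.441 dB.
L₂ = 84 − 10·log₁₀(10.6/4.8) = 84 − 3.441 = 80.56 dB.

80.6 dB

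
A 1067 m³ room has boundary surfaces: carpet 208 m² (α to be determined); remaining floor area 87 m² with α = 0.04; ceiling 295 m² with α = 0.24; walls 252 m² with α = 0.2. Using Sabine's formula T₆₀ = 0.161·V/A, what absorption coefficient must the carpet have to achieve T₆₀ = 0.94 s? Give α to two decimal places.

0.28

Required total absorption A = 0.161·1067/0.94 = 182.75 m².
Absorption from the other surfaces = 87·0.04 + 295·0.24 + 252·0.2 = 124.68 m², so the carpet must supply 58.07 m² over 208 m².
α = 58.07/208 = 0.279.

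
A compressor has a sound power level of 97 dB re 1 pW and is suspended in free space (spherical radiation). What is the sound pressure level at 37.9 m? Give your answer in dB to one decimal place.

54.4 dB

L_p = L_w − 10·log₁₀(4π·r²) with r = 37.9 m.
4π·r² = 1.805e+04 m², 10·log₁₀ of that is 42.565 dB.
L_p = 97 − 42.565 = 54.44 dB.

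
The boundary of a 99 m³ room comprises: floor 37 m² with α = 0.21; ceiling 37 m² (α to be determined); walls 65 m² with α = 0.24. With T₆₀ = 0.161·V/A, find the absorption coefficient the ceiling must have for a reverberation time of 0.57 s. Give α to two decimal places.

0.12

Required total absorption A = 0.161·99/0.57 = 27.96 m².
Absorption from the other surfaces = 37·0.21 + 65·0.24 = 23.37 m², so the ceiling must supply 4.59 m² over 37 m².
α = 4.59/37 = 0.124.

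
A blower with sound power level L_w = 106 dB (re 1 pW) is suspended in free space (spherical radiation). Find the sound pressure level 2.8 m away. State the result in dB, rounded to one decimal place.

86.1 dB

Free-field spherical radiation: L_p = L_w − 10·log₁₀(4π·r²), r = 2.8 m.
4π·r² = 98.52 m², 10·log₁₀ of that is 19.935 dB.
L_p = 106 − 19.935 = 86.06 dB.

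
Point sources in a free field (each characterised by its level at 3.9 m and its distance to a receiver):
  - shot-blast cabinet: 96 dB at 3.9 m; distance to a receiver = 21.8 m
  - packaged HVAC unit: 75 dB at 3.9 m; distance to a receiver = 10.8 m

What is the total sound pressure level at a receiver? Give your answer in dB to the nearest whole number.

81 dB

Propagate each source to the receiver with L = L_ref − 20·log₁₀(r/r_ref), then add intensities.
shot-blast cabinet: 96 − 20·log₁₀(21.8/3.9) = 96 − 14.95 = 81.05 dB.
packaged HVAC unit: 75 − 20·log₁₀(10.8/3.9) = 75 − 8.85 = 66.15 dB.
Σ 10^(L/10) = 1.315e+08 → L_total = 10·log₁₀(1.315e+08) = 81.19 dB.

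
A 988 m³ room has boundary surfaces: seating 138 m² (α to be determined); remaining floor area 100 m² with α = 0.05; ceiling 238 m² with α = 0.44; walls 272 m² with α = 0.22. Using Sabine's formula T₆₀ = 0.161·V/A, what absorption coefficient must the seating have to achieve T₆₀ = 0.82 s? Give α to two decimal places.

From T₆₀ = 0.161·V/A, the target T₆₀ = 0.82 s needs A = 0.161·988/0.82 = 193.99 m².
Absorption from the other surfaces = 100·0.05 + 238·0.44 + 272·0.22 = 169.56 m², so the seating must supply 24.43 m² over 138 m².
α = 24.43/138 = 0.177.

0.18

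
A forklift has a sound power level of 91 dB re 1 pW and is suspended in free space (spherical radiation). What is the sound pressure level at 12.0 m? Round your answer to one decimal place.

58.4 dB

Free-field spherical radiation: L_p = L_w − 10·log₁₀(4π·r²), r = 12.0 m.
4π·r² = 1810 m², 10·log₁₀ of that is 32.576 dB.
L_p = 91 − 32.576 = 58.42 dB.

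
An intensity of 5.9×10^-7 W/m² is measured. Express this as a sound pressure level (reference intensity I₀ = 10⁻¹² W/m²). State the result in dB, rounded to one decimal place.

Dividing by I₀ shifts the exponent by 12: I/I₀ = 5.9×10^5.
L = 10·(0.7709 + 5) = 57.71 dB.

57.7 dB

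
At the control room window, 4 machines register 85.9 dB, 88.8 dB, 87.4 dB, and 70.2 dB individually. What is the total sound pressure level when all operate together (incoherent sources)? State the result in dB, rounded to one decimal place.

92.3 dB

Incoherent sources combine by intensity addition: L_total = 10·log₁₀(Σ 10^(L_i/10)).
Σ 10^(L/10) = 10^(85.9/10) + 10^(88.8/10) + 10^(87.4/10) + 10^(70.2/10) = 1.708e+09.
L_total = 10·log₁₀(1.708e+09) = 92.32 dB.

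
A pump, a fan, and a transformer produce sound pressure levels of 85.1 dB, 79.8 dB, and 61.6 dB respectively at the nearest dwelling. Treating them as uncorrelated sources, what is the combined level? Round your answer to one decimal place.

86.2 dB

Incoherent sources combine by intensity addition: L_total = 10·log₁₀(Σ 10^(L_i/10)).
Σ 10^(L/10) = 10^(85.1/10) + 10^(79.8/10) + 10^(61.6/10) = 4.205e+08.
L_total = 10·log₁₀(4.205e+08) = 86.24 dB.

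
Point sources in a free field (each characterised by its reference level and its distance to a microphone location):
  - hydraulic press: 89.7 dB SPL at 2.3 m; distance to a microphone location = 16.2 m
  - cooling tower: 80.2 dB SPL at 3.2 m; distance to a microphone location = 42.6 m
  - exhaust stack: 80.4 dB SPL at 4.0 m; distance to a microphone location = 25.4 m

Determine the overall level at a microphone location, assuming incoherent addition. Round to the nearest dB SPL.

73 dB SPL

Propagate each source to the receiver with L = L_ref − 20·log₁₀(r/r_ref), then add intensities.
hydraulic press: 89.7 − 20·log₁₀(16.2/2.3) = 89.7 − 16.96 = 72.74 dB SPL.
cooling tower: 80.2 − 20·log₁₀(42.6/3.2) = 80.2 − 22.49 = 57.71 dB SPL.
exhaust stack: 80.4 − 20·log₁₀(25.4/4.0) = 80.4 − 16.06 = 64.34 dB SPL.
Σ 10^(L/10) = 2.212e+07 → L_total = 10·log₁₀(2.212e+07) = 73.45 dB SPL.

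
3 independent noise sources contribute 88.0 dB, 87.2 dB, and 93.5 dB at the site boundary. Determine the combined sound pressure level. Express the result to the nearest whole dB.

Incoherent sources combine by intensity addition: L_total = 10·log₁₀(Σ 10^(L_i/10)).
Σ 10^(L/10) = 10^(88.0/10) + 10^(87.2/10) + 10^(93.5/10) = 3.394e+09.
L_total = 10·log₁₀(3.394e+09) = 95.31 dB.

95 dB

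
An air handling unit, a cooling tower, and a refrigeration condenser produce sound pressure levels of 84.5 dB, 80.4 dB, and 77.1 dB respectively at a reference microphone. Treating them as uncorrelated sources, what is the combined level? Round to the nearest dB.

86 dB

For uncorrelated sources the intensities add, so convert each level to linear form, sum, and take 10·log₁₀ of the total.
Σ 10^(L/10) = 10^(84.5/10) + 10^(80.4/10) + 10^(77.1/10) = 4.428e+08.
L_total = 10·log₁₀(4.428e+08) = 86.46 dB.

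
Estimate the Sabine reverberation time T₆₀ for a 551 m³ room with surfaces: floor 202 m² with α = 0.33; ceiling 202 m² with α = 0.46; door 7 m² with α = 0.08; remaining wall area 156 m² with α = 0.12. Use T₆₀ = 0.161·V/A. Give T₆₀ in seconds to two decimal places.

A = Σ Sᵢαᵢ = 202·0.33 + 202·0.46 + 7·0.08 + 156·0.12 = 178.86 m².
T₆₀ = 0.161 × 551 / 178.86 = 0.496 s.

0.50 s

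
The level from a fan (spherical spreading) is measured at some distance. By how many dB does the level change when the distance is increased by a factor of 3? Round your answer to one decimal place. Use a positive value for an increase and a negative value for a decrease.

-9.5 dB

With spherical spreading the level changes by −20·log₁₀(r₂/r₁).
ΔL = −20·log₁₀(3) = -9.54 dB.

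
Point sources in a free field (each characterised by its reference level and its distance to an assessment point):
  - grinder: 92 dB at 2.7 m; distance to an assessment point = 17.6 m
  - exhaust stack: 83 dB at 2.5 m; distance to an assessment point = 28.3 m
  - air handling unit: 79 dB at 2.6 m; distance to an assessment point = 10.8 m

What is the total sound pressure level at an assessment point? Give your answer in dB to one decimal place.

Propagate each source to the receiver with L = L_ref − 20·log₁₀(r/r_ref), then add intensities.
grinder: 92 − 20·log₁₀(17.6/2.7) = 92 − 16.28 = 75.72 dB.
exhaust stack: 83 − 20·log₁₀(28.3/2.5) = 83 − 21.08 = 61.92 dB.
air handling unit: 79 − 20·log₁₀(10.8/2.6) = 79 − 12.37 = 66.63 dB.
Σ 10^(L/10) = 4.346e+07 → L_total = 10·log₁₀(4.346e+07) = 76.38 dB.

76.4 dB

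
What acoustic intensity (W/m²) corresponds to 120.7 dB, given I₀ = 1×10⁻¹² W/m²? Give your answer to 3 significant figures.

1.17 W/m²

L = 10·log₁₀(I/I₀) ⇒ I = I₀·10^(L/10) = 10⁻¹² × 10^12.07.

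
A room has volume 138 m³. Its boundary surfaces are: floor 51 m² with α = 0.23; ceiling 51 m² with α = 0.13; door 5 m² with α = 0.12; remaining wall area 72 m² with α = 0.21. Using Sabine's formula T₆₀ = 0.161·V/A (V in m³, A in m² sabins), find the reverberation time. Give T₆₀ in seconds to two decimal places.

Summing Sᵢαᵢ: 51·0.23 + 51·0.13 + 5·0.12 + 72·0.21 = 34.08 m².
T₆₀ = 0.161 × 138 / 34.08 = 0.652 s.

0.65 s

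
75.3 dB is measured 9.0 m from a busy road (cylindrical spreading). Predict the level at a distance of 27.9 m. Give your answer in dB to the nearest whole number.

Line-source attenuation: ΔL = 10·log₁₀(r₂/r₁) = 10·log₁₀(27.9/9.0) = 4.914 dB.
L₂ = 75.3 − 10·log₁₀(27.9/9.0) = 75.3 − 4.914 = 70.39 dB.

70 dB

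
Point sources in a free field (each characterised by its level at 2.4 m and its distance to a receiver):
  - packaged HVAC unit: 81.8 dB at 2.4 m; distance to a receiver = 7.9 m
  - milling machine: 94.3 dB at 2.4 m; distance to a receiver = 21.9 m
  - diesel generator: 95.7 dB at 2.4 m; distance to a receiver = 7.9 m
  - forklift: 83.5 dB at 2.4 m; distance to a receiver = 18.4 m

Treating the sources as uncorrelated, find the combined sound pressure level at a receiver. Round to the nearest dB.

Apply inverse-square spreading to bring every level to the receiver, then sum 10^(L/10).
packaged HVAC unit: 81.8 − 20·log₁₀(7.9/2.4) = 81.8 − 10.35 = 71.45 dB.
milling machine: 94.3 − 20·log₁₀(21.9/2.4) = 94.3 − 19.20 = 75.10 dB.
diesel generator: 95.7 − 20·log₁₀(7.9/2.4) = 95.7 − 10.35 = 85.35 dB.
forklift: 83.5 − 20·log₁₀(18.4/2.4) = 83.5 − 17.69 = 65.81 dB.
Σ 10^(L/10) = 3.930e+08 → L_total = 10·log₁₀(3.930e+08) = 85.94 dB.

86 dB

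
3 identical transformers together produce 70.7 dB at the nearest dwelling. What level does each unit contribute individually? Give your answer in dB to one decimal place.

65.9 dB

3 equal contributions raise the level by 10·log₁₀ 3 = 4.771 dB, so each unit alone gives 70.7 − 4.771.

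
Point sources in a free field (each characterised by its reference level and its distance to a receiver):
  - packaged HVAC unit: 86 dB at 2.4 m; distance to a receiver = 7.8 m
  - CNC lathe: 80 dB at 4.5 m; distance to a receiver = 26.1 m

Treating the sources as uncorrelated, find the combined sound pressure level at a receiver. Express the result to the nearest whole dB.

76 dB

Apply inverse-square spreading to bring every level to the receiver, then sum 10^(L/10).
packaged HVAC unit: 86 − 20·log₁₀(7.8/2.4) = 86 − 10.24 = 75.76 dB.
CNC lathe: 80 − 20·log₁₀(26.1/4.5) = 80 − 15.27 = 64.73 dB.
Σ 10^(L/10) = 4.066e+07 → L_total = 10·log₁₀(4.066e+07) = 76.09 dB.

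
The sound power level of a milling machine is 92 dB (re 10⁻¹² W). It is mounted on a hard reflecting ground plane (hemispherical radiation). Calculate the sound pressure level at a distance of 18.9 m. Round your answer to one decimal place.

L_p = L_w − 10·log₁₀(2π·r²) with r = 18.9 m.
2π·r² = 2244 m², 10·log₁₀ of that is 33.511 dB.
L_p = 92 − 33.511 = 58.49 dB.

58.5 dB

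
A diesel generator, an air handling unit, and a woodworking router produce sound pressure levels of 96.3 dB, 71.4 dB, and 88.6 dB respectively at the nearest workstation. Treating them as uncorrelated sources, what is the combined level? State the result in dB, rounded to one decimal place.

Incoherent sources combine by intensity addition: L_total = 10·log₁₀(Σ 10^(L_i/10)).
Σ 10^(L/10) = 10^(96.3/10) + 10^(71.4/10) + 10^(88.6/10) = 5.004e+09.
L_total = 10·log₁₀(5.004e+09) = 96.99 dB.

97.0 dB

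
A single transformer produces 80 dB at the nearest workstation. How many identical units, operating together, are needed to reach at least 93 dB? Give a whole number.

20

The shortfall is 93 − 80 = 13.0 dB, and N units add 10·log₁₀ N, so need 10·log₁₀ N ≥ 13.0.
N ≥ 10^(13.0/10) = 19.953, so N = 20.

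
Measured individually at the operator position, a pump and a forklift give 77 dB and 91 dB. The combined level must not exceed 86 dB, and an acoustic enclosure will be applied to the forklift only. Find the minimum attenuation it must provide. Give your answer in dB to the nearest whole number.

6 dB

The untreated sources together contribute 10^(77/10) = 5.012e+07, i.e. 77.00 dB.
The limit corresponds to 10^(86/10) = 3.981e+08; subtracting the fixed part leaves 3.480e+08 for the forklift, i.e. 85.42 dB.
Required insertion loss = 91 − 85.42 = 5.58 dB.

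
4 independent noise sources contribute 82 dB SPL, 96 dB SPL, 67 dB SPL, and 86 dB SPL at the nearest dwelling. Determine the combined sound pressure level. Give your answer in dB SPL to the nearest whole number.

Incoherent sources combine by intensity addition: L_total = 10·log₁₀(Σ 10^(L_i/10)).
Σ 10^(L/10) = 10^(82/10) + 10^(96/10) + 10^(67/10) + 10^(86/10) = 4.543e+09.
L_total = 10·log₁₀(4.543e+09) = 96.57 dB SPL.

97 dB SPL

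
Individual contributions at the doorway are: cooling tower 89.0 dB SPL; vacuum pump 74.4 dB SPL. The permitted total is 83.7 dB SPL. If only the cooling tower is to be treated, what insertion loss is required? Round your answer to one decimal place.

5.8 dB

Fixed contribution from the other source: Σ 10^(L/10) = 10^(74.4/10) = 2.754e+07 (74.40 dB SPL).
To meet 83.7 dB SPL overall, the treated cooling tower may contribute at most 10^(83.7/10) − 2.754e+07 = 2.069e+08, i.e. 83.16 dB SPL.
So the cooling tower must be reduced from 89.0 to 83.16 dB SPL: IL = 5.84 dB.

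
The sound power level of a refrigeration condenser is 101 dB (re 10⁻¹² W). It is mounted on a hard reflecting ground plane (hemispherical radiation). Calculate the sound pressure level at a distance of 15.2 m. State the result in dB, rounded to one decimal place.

L_p = L_w − 10·log₁₀(2π·r²) with r = 15.2 m.
2π·r² = 1452 m², 10·log₁₀ of that is 31.619 dB.
L_p = 101 − 31.619 = 69.38 dB.

69.4 dB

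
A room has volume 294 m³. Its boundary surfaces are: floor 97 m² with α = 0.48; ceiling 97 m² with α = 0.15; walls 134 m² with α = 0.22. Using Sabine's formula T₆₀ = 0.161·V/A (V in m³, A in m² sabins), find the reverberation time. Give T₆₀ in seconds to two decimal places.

0.52 s

Total absorption A = 97·0.48 + 97·0.15 + 134·0.22 = 90.59 m² sabins.
T₆₀ = 0.161 × 294 / 90.59 = 0.523 s.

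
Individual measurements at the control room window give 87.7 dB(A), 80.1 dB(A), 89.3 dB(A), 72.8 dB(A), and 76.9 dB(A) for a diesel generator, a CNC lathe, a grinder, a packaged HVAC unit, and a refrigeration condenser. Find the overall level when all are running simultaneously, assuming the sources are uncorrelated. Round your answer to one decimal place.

For uncorrelated sources the intensities add, so convert each level to linear form, sum, and take 10·log₁₀ of the total.
Σ 10^(L/10) = 10^(87.7/10) + 10^(80.1/10) + 10^(89.3/10) + 10^(72.8/10) + 10^(76.9/10) = 1.610e+09.
L_total = 10·log₁₀(1.610e+09) = 92.07 dB(A).

92.1 dB(A)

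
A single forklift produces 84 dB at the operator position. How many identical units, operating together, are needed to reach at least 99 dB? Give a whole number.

32

Need L₁ + 10·log₁₀ N ≥ 99, i.e. log₁₀ N ≥ 1.50.
N ≥ 10^(15.0/10) = 31.623, so N = 32.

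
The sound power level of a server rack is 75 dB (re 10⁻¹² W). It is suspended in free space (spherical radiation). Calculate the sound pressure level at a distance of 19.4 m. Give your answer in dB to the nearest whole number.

The power spreads over a sphere of area 4π·r², so L_p = L_w − 10·log₁₀(4π·r²).
4π·r² = 4729 m², 10·log₁₀ of that is 36.748 dB.
L_p = 75 − 36.748 = 38.25 dB.

38 dB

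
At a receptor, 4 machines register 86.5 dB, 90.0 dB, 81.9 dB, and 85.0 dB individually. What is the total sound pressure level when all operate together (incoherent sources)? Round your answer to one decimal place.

92.8 dB

Incoherent sources combine by intensity addition: L_total = 10·log₁₀(Σ 10^(L_i/10)).
Σ 10^(L/10) = 10^(86.5/10) + 10^(90.0/10) + 10^(81.9/10) + 10^(85.0/10) = 1.918e+09.
L_total = 10·log₁₀(1.918e+09) = 92.83 dB.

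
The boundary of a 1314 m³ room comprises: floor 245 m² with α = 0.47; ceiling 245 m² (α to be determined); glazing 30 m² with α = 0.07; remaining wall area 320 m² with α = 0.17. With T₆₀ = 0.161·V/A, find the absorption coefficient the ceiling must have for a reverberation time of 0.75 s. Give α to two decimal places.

0.45

Required total absorption A = 0.161·1314/0.75 = 282.07 m².
Absorption from the other surfaces = 245·0.47 + 30·0.07 + 320·0.17 = 171.65 m², so the ceiling must supply 110.42 m² over 245 m².
α = 110.42/245 = 0.451.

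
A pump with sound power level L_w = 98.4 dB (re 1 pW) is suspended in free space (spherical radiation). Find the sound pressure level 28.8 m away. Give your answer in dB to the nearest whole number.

58 dB

L_p = L_w − 10·log₁₀(4π·r²) with r = 28.8 m.
4π·r² = 1.042e+04 m², 10·log₁₀ of that is 40.180 dB.
L_p = 98.4 − 40.180 = 58.22 dB.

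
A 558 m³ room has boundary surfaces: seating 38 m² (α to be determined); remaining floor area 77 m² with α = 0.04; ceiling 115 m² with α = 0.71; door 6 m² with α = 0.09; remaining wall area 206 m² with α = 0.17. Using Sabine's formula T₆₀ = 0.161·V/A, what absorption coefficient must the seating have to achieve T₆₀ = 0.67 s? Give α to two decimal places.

0.36

A = 0.161·V/T₆₀ = 0.161·558/0.67 = 134.09 m² sabins.
Absorption from the other surfaces = 77·0.04 + 115·0.71 + 6·0.09 + 206·0.17 = 120.29 m², so the seating must supply 13.80 m² over 38 m².
α = 13.80/38 = 0.363.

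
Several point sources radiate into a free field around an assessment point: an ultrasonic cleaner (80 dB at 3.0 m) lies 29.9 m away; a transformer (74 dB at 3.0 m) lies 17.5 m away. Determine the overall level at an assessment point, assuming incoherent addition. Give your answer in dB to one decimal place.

62.4 dB

First find each source's level at the receiver (point-source: −20·log₁₀(r/r_ref)), then combine on an intensity basis.
ultrasonic cleaner: 80 − 20·log₁₀(29.9/3.0) = 80 − 19.97 = 60.03 dB.
transformer: 74 − 20·log₁₀(17.5/3.0) = 74 − 15.32 = 58.68 dB.
Σ 10^(L/10) = 1.745e+06 → L_total = 10·log₁₀(1.745e+06) = 62.42 dB.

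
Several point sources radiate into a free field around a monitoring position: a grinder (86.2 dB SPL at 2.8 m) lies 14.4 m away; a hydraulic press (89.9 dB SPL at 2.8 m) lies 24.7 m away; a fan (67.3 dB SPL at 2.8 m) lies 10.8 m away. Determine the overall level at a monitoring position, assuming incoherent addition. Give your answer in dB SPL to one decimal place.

74.6 dB SPL

Propagate each source to the receiver with L = L_ref − 20·log₁₀(r/r_ref), then add intensities.
grinder: 86.2 − 20·log₁₀(14.4/2.8) = 86.2 − 14.22 = 71.98 dB SPL.
hydraulic press: 89.9 − 20·log₁₀(24.7/2.8) = 89.9 − 18.91 = 70.99 dB SPL.
fan: 67.3 − 20·log₁₀(10.8/2.8) = 67.3 − 11.73 = 55.57 dB SPL.
Σ 10^(L/10) = 2.868e+07 → L_total = 10·log₁₀(2.868e+07) = 74.58 dB SPL.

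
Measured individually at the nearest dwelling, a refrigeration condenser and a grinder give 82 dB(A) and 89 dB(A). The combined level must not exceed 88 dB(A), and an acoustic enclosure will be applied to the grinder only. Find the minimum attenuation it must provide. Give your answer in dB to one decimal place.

Everything except the grinder sums to 10^(82/10) = 1.585e+08 in linear terms, 82.00 dB(A).
To meet 88 dB(A) overall, the treated grinder may contribute at most 10^(88/10) − 1.585e+08 = 4.725e+08, i.e. 86.74 dB(A).
Required insertion loss = 89 − 86.74 = 2.26 dB.

2.3 dB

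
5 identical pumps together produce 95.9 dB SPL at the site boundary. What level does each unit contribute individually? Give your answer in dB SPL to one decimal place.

88.9 dB SPL

Dividing the total intensity by 5 lowers the level by 10·log₁₀ 5 = 6.990 dB: L₁ = 95.9 − 6.990.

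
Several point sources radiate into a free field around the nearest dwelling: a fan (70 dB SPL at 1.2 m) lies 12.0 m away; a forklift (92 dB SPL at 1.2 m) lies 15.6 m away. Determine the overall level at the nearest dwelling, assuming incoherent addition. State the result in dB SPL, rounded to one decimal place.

Propagate each source to the receiver with L = L_ref − 20·log₁₀(r/r_ref), then add intensities.
fan: 70 − 20·log₁₀(12.0/1.2) = 70 − 20.00 = 50.00 dB SPL.
forklift: 92 − 20·log₁₀(15.6/1.2) = 92 − 22.28 = 69.72 dB SPL.
Σ 10^(L/10) = 9.478e+06 → L_total = 10·log₁₀(9.478e+06) = 69.77 dB SPL.

69.8 dB SPL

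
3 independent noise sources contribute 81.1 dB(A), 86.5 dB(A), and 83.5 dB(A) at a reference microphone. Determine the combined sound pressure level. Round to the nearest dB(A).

Incoherent sources combine by intensity addition: L_total = 10·log₁₀(Σ 10^(L_i/10)).
Σ 10^(L/10) = 10^(81.1/10) + 10^(86.5/10) + 10^(83.5/10) = 7.994e+08.
L_total = 10·log₁₀(7.994e+08) = 89.03 dB(A).

89 dB(A)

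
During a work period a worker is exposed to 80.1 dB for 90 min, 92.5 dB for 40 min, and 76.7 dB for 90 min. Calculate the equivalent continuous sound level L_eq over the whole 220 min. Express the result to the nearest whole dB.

Weight each interval's intensity by its duration and average over T = 220 min:
Σ tᵢ·10^(Lᵢ/10) = 90·10^(80.1/10) + 40·10^(92.5/10) + 90·10^(76.7/10) = 8.455e+10.
L_eq = 10·log₁₀(8.455e+10/220) = 85.85 dB.

86 dB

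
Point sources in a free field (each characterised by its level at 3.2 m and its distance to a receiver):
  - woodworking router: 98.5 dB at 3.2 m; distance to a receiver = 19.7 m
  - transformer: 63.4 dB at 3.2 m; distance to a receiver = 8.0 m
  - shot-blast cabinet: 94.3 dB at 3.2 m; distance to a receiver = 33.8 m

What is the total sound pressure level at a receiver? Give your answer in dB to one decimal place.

83.2 dB

First find each source's level at the receiver (point-source: −20·log₁₀(r/r_ref)), then combine on an intensity basis.
woodworking router: 98.5 − 20·log₁₀(19.7/3.2) = 98.5 − 15.79 = 82.71 dB.
transformer: 63.4 − 20·log₁₀(8.0/3.2) = 63.4 − 7.96 = 55.44 dB.
shot-blast cabinet: 94.3 − 20·log₁₀(33.8/3.2) = 94.3 − 20.48 = 73.82 dB.
Σ 10^(L/10) = 2.113e+08 → L_total = 10·log₁₀(2.113e+08) = 83.25 dB.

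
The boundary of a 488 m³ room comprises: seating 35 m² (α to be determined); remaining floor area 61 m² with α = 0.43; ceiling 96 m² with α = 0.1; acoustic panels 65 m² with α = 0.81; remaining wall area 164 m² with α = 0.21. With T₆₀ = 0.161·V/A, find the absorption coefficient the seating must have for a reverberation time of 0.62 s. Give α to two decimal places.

0.11

Required total absorption A = 0.161·488/0.62 = 126.72 m².
Absorption from the other surfaces = 61·0.43 + 96·0.1 + 65·0.81 + 164·0.21 = 122.92 m², so the seating must supply 3.80 m² over 35 m².
α = 3.80/35 = 0.109.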